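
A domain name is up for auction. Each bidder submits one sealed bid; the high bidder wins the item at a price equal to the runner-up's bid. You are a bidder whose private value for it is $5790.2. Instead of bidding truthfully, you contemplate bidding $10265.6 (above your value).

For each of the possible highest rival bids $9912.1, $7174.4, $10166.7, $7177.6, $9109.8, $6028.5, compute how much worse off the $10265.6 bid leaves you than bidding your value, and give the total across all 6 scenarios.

The deviation costs you only when the competing bid falls strictly between $5790.2 and $10265.6; elsewhere both bids give the same outcome.
$9912.1: truthful payoff $0, deviation payoff −$4121.9 → loss $4121.9.
$7174.4: truthful payoff $0, deviation payoff −$1384.2 → loss $1384.2.
$10166.7: truthful payoff $0, deviation payoff −$4376.5 → loss $4376.5.
$7177.6: truthful payoff $0, deviation payoff −$1387.4 → loss $1387.4.
$9109.8: truthful payoff $0, deviation payoff −$3319.6 → loss $3319.6.
$6028.5: truthful payoff $0, deviation payoff −$238.3 → loss $238.3.
Total loss = $4121.9 + $1384.2 + $4376.5 + $1387.4 + $3319.6 + $238.3 = $14827.9.

$14827.9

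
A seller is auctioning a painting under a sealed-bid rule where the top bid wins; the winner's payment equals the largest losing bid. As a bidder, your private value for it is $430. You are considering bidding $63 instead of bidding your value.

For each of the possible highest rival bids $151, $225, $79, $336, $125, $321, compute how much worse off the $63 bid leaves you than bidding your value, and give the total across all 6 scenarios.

$1343

The deviation costs you only when the competing bid falls strictly between $63 and $430; elsewhere both bids give the same outcome.
$151: truthful payoff $279, deviation payoff $0 → loss $279.
$225: truthful payoff $205, deviation payoff $0 → loss $205.
$79: truthful payoff $351, deviation payoff $0 → loss $351.
$336: truthful payoff $94, deviation payoff $0 → loss $94.
$125: truthful payoff $305, deviation payoff $0 → loss $305.
$321: truthful payoff $109, deviation payoff $0 → loss $109.
Total loss = $279 + $205 + $351 + $94 + $305 + $109 = $1343.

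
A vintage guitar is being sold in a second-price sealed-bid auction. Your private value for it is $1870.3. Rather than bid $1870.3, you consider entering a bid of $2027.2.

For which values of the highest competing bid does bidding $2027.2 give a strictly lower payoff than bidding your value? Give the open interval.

If the competing bid is below $1870.3, both bids win at the same price — no difference.
If it is above $2027.2, both bids lose — no difference.
If it lies strictly between $1870.3 and $2027.2, bidding your value loses (payoff 0) while bidding $2027.2 wins at a price above your value (payoff negative).
So the deviation strictly hurts on the open interval ($1870.3, $2027.2).

($1870.3, $2027.2)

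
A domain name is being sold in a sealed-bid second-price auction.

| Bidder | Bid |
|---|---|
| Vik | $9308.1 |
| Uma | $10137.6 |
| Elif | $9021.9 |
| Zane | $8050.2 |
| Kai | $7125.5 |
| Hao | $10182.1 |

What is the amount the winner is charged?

Highest bid: Hao at $10182.1, so Hao wins.
Second-highest bid: Uma at $10137.6 — that is the price the winner pays.

$10137.6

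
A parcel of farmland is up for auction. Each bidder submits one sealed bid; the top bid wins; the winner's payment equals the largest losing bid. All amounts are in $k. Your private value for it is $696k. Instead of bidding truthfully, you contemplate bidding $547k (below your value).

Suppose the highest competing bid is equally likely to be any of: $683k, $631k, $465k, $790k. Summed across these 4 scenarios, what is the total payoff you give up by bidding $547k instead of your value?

The deviation costs you only when the competing bid falls strictly between $547k and $696k; elsewhere both bids give the same outcome.
$683k: truthful payoff $13k, deviation payoff $0k → loss $13k.
$631k: truthful payoff $65k, deviation payoff $0k → loss $65k.
$465k: outcomes coincide → loss $0k.
$790k: outcomes coincide → loss $0k.
Total loss = $13k + $65k = $78k.

$78k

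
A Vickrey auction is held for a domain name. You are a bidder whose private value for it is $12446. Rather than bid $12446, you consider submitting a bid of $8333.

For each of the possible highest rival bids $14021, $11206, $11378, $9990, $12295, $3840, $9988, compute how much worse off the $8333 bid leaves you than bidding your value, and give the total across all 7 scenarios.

The deviation costs you only when the competing bid falls strictly between $8333 and $12446; elsewhere both bids give the same outcome.
$14021: outcomes coincide → loss $0.
$11206: truthful payoff $1240, deviation payoff $0 → loss $1240.
$11378: truthful payoff $1068, deviation payoff $0 → loss $1068.
$9990: truthful payoff $2456, deviation payoff $0 → loss $2456.
$12295: truthful payoff $151, deviation payoff $0 → loss $151.
$3840: outcomes coincide → loss $0.
$9988: truthful payoff $2458, deviation payoff $0 → loss $2458.
Total loss = $1240 + $1068 + $2456 + $151 + $2458 = $7373.

$7373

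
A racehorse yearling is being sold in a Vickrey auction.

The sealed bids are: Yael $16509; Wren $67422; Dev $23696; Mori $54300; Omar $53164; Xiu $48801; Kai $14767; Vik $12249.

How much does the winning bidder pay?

$54300

Highest bid: Wren at $67422, so Wren wins.
Second-highest bid: Mori at $54300 — that is the price the winner pays.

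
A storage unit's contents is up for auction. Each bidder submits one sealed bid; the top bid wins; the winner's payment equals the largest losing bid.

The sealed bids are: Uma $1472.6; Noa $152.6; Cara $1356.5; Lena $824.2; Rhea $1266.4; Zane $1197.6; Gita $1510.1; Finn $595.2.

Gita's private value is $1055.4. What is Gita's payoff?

Highest bid: Gita at $1510.1, so Gita wins.
Second-highest bid: Uma at $1472.6 — that is the price the winner pays.
Gita's payoff = value − price = $1055.4 − $1472.6 = −$417.2.

−$417.2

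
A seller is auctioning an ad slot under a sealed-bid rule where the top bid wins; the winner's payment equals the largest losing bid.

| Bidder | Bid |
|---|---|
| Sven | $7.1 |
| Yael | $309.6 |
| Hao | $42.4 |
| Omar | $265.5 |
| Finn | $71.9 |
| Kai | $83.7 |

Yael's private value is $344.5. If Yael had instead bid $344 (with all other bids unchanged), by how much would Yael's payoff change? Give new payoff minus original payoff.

The highest bid among the other bidders is $265.5; Yael's bid doesn't change that.
Original bid $309.6: Yael is highest, pays the top rival bid $265.5; payoff $344.5 − $265.5 = $79.
Alternative bid $344: Yael is highest, pays the top rival bid $265.5; payoff $344.5 − $265.5 = $79.
Change in payoff = $79 − ($79) = $0.

$0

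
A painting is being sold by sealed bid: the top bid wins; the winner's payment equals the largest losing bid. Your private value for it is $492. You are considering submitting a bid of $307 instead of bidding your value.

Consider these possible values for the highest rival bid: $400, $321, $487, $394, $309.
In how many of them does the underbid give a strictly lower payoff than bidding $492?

The deviation hurts exactly when the highest competing bid lies strictly between $307 and $492 — underbidding then forfeits a profitable win.
$400: inside the interval → strictly worse (loss $92).
$321: inside the interval → strictly worse (loss $171).
$487: inside the interval → strictly worse (loss $5).
$394: inside the interval → strictly worse (loss $98).
$309: inside the interval → strictly worse (loss $183).
Count: 5.

5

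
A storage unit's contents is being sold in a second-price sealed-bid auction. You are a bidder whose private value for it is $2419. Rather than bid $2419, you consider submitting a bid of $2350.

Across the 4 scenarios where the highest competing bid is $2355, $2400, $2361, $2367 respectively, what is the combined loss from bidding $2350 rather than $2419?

The deviation costs you only when the competing bid falls strictly between $2350 and $2419; elsewhere both bids give the same outcome.
$2355: truthful payoff $64, deviation payoff $0 → loss $64.
$2400: truthful payoff $19, deviation payoff $0 → loss $19.
$2361: truthful payoff $58, deviation payoff $0 → loss $58.
$2367: truthful payoff $52, deviation payoff $0 → loss $52.
Total loss = $64 + $19 + $58 + $52 = $193.
Truthful bidding weakly dominates here: raising your bid can only win items priced above your value, and lowering it can only forfeit items priced below.

$193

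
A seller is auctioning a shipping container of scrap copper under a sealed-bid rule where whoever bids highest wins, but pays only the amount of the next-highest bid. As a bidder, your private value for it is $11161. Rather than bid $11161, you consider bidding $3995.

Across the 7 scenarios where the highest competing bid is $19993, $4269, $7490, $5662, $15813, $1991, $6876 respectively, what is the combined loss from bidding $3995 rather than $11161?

$20347

The deviation costs you only when the competing bid falls strictly between $3995 and $11161; elsewhere both bids give the same outcome.
$19993: outcomes coincide → loss $0.
$4269: truthful payoff $6892, deviation payoff $0 → loss $6892.
$7490: truthful payoff $3671, deviation payoff $0 → loss $3671.
$5662: truthful payoff $5499, deviation payoff $0 → loss $5499.
$15813: outcomes coincide → loss $0.
$1991: outcomes coincide → loss $0.
$6876: truthful payoff $4285, deviation payoff $0 → loss $4285.
Total loss = $6892 + $3671 + $5499 + $4285 = $20347.
In a second-price auction your bid sets only whether you win, not what you pay, so bidding your true value is weakly dominant.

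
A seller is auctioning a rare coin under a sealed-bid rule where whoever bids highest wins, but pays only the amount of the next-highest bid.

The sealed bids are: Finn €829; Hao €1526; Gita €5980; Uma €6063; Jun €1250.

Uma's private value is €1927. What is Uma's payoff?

−€4053

Highest bid: Uma at €6063, so Uma wins.
Second-highest bid: Gita at €5980 — that is the price the winner pays.
Uma's payoff = value − price = €1927 − €5980 = −€4053.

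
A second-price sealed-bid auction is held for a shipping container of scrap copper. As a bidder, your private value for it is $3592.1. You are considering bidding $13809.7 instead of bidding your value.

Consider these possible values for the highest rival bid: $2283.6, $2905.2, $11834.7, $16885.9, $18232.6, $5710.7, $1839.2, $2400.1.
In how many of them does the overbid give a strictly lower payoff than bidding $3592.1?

The deviation hurts exactly when the highest competing bid lies strictly between $3592.1 and $13809.7 — overbidding then wins at a price above your value.
$2283.6: below both → same outcome either way.
$2905.2: below both → same outcome either way.
$11834.7: inside the interval → strictly worse (loss $8242.6).
$16885.9: above both → same outcome either way.
$18232.6: above both → same outcome either way.
$5710.7: inside the interval → strictly worse (loss $2118.6).
$1839.2: below both → same outcome either way.
$2400.1: below both → same outcome either way.
Count: 2.

2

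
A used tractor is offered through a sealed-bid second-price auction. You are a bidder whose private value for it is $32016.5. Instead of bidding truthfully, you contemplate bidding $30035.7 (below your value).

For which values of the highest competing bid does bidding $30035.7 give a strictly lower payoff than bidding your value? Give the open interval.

If the competing bid is below $30035.7, both bids win at the same price — no difference.
If it is above $32016.5, both bids lose — no difference.
If it lies strictly between $30035.7 and $32016.5, bidding your value wins at a price below your value (positive payoff) while bidding $30035.7 loses (payoff 0).
So the deviation strictly hurts on the open interval ($30035.7, $32016.5).
In a second-price auction your bid sets only whether you win, not what you pay, so bidding your true value is weakly dominant.

($30035.7, $32016.5)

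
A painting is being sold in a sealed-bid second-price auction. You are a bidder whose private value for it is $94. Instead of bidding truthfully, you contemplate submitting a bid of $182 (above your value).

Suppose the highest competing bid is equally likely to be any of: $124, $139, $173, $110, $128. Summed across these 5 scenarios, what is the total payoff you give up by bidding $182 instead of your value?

The deviation costs you only when the competing bid falls strictly between $94 and $182; elsewhere both bids give the same outcome.
$124: truthful payoff $0, deviation payoff −$30 → loss $30.
$139: truthful payoff $0, deviation payoff −$45 → loss $45.
$173: truthful payoff $0, deviation payoff −$79 → loss $79.
$110: truthful payoff $0, deviation payoff −$16 → loss $16.
$128: truthful payoff $0, deviation payoff −$34 → loss $34.
Total loss = $30 + $45 + $79 + $16 + $34 = $204.

$204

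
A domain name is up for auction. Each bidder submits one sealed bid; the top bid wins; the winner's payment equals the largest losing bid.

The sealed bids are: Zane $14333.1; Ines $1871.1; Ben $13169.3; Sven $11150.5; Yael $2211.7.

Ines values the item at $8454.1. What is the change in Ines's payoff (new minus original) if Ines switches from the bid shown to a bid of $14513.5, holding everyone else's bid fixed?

The highest bid among the other bidders is $14333.1; Ines's bid doesn't change that.
Original bid $1871.1: Ines is not highest (top rival bid is $14333.1); payoff $0.
Alternative bid $14513.5: Ines is highest, pays the top rival bid $14333.1; payoff $8454.1 − $14333.1 = −$5879.
Change in payoff = −$5879 − ($0) = −$5879.

−$5879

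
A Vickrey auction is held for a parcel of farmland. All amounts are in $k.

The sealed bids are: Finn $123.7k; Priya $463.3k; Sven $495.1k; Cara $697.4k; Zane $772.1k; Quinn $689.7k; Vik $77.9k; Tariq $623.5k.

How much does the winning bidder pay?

$697.4k

Highest bid: Zane at $772.1k, so Zane wins.
Second-highest bid: Cara at $697.4k — that is the price the winner pays.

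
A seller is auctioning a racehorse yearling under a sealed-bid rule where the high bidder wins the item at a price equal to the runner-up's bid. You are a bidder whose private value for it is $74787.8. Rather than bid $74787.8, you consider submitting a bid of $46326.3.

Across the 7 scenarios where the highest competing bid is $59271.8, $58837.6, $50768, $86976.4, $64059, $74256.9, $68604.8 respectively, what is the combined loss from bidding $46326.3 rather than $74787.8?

$72928.7

The deviation costs you only when the competing bid falls strictly between $46326.3 and $74787.8; elsewhere both bids give the same outcome.
$59271.8: truthful payoff $15516, deviation payoff $0 → loss $15516.
$58837.6: truthful payoff $15950.2, deviation payoff $0 → loss $15950.2.
$50768: truthful payoff $24019.8, deviation payoff $0 → loss $24019.8.
$86976.4: outcomes coincide → loss $0.
$64059: truthful payoff $10728.8, deviation payoff $0 → loss $10728.8.
$74256.9: truthful payoff $530.9, deviation payoff $0 → loss $530.9.
$68604.8: truthful payoff $6183, deviation payoff $0 → loss $6183.
Total loss = $15516 + $15950.2 + $24019.8 + $10728.8 + $530.9 + $6183 = $72928.7.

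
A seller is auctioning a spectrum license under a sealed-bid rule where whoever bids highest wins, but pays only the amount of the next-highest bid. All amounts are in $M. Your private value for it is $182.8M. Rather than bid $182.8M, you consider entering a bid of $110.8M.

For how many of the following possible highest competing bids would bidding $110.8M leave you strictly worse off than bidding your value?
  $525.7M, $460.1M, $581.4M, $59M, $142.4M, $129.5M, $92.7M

The deviation hurts exactly when the highest competing bid lies strictly between $110.8M and $182.8M — underbidding then forfeits a profitable win.
$525.7M: above both → same outcome either way.
$460.1M: above both → same outcome either way.
$581.4M: above both → same outcome either way.
$59M: below both → same outcome either way.
$142.4M: inside the interval → strictly worse (loss $40.4M).
$129.5M: inside the interval → strictly worse (loss $53.3M).
$92.7M: below both → same outcome either way.
Count: 2.

2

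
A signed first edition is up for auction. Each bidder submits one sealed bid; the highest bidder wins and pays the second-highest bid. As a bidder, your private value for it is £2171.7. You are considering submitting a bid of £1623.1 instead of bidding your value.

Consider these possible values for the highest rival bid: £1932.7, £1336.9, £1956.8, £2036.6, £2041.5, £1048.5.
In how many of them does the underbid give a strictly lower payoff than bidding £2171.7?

4

The deviation hurts exactly when the highest competing bid lies strictly between £1623.1 and £2171.7 — underbidding then forfeits a profitable win.
£1932.7: inside the interval → strictly worse (loss £239).
£1336.9: below both → same outcome either way.
£1956.8: inside the interval → strictly worse (loss £214.9).
£2036.6: inside the interval → strictly worse (loss £135.1).
£2041.5: inside the interval → strictly worse (loss £130.2).
£1048.5: below both → same outcome either way.
Count: 4.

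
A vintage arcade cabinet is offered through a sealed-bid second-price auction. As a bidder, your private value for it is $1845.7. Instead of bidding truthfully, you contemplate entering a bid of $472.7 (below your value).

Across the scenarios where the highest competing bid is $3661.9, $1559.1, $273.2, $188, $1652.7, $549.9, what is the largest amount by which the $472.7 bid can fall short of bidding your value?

$3661.9: same outcome either way → loss $0.
$1559.1: truthful gives $286.6, deviation gives $0 → loss $286.6.
$273.2: same outcome either way → loss $0.
$188: same outcome either way → loss $0.
$1652.7: truthful gives $193, deviation gives $0 → loss $193.
$549.9: truthful gives $1295.8, deviation gives $0 → loss $1295.8.
Maximum loss: $1295.8.

$1295.8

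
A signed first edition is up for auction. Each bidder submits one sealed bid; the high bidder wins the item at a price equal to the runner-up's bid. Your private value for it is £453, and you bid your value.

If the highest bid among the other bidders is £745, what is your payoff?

Your bid £453 is below the highest competing bid £745, so you lose.
A losing bidder pays nothing and receives nothing: payoff = £0.

£0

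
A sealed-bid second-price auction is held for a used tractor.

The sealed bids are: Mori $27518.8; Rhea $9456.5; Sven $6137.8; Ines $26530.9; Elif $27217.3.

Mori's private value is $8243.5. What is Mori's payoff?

Highest bid: Mori at $27518.8, so Mori wins.
Second-highest bid: Elif at $27217.3 — that is the price the winner pays.
Mori's payoff = value − price = $8243.5 − $27217.3 = −$18973.8.

−$18973.8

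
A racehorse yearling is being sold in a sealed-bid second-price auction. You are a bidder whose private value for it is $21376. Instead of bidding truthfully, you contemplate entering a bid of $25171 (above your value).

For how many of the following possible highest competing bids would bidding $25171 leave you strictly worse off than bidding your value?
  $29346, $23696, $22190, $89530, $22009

The deviation hurts exactly when the highest competing bid lies strictly between $21376 and $25171 — overbidding then wins at a price above your value.
$29346: above both → same outcome either way.
$23696: inside the interval → strictly worse (loss $2320).
$22190: inside the interval → strictly worse (loss $814).
$89530: above both → same outcome either way.
$22009: inside the interval → strictly worse (loss $633).
Count: 3.

3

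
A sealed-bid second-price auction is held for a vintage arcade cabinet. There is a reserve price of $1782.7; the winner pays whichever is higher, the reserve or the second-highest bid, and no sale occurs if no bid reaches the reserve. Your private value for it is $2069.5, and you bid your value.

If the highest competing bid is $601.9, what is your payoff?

Your bid $2069.5 is the highest and exceeds the reserve.
Price = max(second-highest bid, reserve) = max($601.9, $1782.7) = $1782.7.
Payoff = $2069.5 − $1782.7 = $286.8.

$286.8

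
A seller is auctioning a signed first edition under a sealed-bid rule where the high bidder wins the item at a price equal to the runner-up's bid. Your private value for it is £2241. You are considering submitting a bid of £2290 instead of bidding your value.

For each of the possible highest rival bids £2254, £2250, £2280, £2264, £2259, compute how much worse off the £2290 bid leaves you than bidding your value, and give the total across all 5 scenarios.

The deviation costs you only when the competing bid falls strictly between £2241 and £2290; elsewhere both bids give the same outcome.
£2254: truthful payoff £0, deviation payoff −£13 → loss £13.
£2250: truthful payoff £0, deviation payoff −£9 → loss £9.
£2280: truthful payoff £0, deviation payoff −£39 → loss £39.
£2264: truthful payoff £0, deviation payoff −£23 → loss £23.
£2259: truthful payoff £0, deviation payoff −£18 → loss £18.
Total loss = £13 + £9 + £39 + £23 + £18 = £102.
In a second-price auction your bid sets only whether you win, not what you pay, so bidding your true value is weakly dominant.

£102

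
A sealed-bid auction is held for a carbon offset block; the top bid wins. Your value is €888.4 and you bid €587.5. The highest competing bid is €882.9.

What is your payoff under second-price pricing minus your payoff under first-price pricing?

€0

Your bid €587.5 is below €882.9, so you lose under either rule.
Payoff is €0 in both cases; difference = €0.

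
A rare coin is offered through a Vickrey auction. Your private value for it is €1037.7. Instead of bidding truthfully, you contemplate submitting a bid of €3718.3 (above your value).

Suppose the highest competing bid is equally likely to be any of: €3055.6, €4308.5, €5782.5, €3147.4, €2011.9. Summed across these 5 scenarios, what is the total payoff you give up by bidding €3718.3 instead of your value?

The deviation costs you only when the competing bid falls strictly between €1037.7 and €3718.3; elsewhere both bids give the same outcome.
€3055.6: truthful payoff €0, deviation payoff −€2017.9 → loss €2017.9.
€4308.5: outcomes coincide → loss €0.
€5782.5: outcomes coincide → loss €0.
€3147.4: truthful payoff €0, deviation payoff −€2109.7 → loss €2109.7.
€2011.9: truthful payoff €0, deviation payoff −€974.2 → loss €974.2.
Total loss = €2017.9 + €2109.7 + €974.2 = €5101.8.

€5101.8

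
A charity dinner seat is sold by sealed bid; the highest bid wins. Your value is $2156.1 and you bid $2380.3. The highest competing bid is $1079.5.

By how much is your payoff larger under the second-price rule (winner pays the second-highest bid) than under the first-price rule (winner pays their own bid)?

You have the highest bid, so you win under either rule.
Second-price: pay $1079.5 → payoff $1076.6.
First-price: pay your own bid $2380.3 → payoff −$224.2.
Difference = $1076.6 − (−$224.2) = $1300.8.

$1300.8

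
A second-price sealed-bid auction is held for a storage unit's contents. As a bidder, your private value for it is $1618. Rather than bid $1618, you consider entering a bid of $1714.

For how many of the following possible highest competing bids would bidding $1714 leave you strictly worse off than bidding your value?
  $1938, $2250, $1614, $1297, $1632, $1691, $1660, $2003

3

The deviation hurts exactly when the highest competing bid lies strictly between $1618 and $1714 — overbidding then wins at a price above your value.
$1938: above both → same outcome either way.
$2250: above both → same outcome either way.
$1614: below both → same outcome either way.
$1297: below both → same outcome either way.
$1632: inside the interval → strictly worse (loss $14).
$1691: inside the interval → strictly worse (loss $73).
$1660: inside the interval → strictly worse (loss $42).
$2003: above both → same outcome either way.
Count: 3.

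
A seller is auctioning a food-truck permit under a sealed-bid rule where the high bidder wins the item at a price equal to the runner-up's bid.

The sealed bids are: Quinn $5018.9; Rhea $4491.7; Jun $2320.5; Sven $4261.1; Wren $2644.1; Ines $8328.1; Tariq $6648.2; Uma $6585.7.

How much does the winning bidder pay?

$6648.2

Highest bid: Ines at $8328.1, so Ines wins.
Second-highest bid: Tariq at $6648.2 — that is the price the winner pays.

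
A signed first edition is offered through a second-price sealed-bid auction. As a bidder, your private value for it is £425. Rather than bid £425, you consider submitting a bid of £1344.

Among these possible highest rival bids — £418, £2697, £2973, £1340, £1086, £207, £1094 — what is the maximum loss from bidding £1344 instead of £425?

£915

£418: same outcome either way → loss £0.
£2697: same outcome either way → loss £0.
£2973: same outcome either way → loss £0.
£1340: truthful gives £0, deviation gives −£915 → loss £915.
£1086: truthful gives £0, deviation gives −£661 → loss £661.
£207: same outcome either way → loss £0.
£1094: truthful gives £0, deviation gives −£669 → loss £669.
Maximum loss: £915.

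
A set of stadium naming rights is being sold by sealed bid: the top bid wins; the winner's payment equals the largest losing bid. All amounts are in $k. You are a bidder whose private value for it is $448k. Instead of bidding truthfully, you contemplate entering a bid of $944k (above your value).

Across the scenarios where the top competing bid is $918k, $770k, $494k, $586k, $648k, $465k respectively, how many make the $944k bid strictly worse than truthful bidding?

6

The deviation hurts exactly when the highest competing bid lies strictly between $448k and $944k — overbidding then wins at a price above your value.
$918k: inside the interval → strictly worse (loss $470k).
$770k: inside the interval → strictly worse (loss $322k).
$494k: inside the interval → strictly worse (loss $46k).
$586k: inside the interval → strictly worse (loss $138k).
$648k: inside the interval → strictly worse (loss $200k).
$465k: inside the interval → strictly worse (loss $17k).
Count: 6.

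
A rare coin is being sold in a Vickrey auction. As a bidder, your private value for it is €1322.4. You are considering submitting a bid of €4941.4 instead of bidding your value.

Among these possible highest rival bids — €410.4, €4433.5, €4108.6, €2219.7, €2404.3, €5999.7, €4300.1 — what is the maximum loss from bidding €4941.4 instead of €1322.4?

€410.4: same outcome either way → loss €0.
€4433.5: truthful gives €0, deviation gives −€3111.1 → loss €3111.1.
€4108.6: truthful gives €0, deviation gives −€2786.2 → loss €2786.2.
€2219.7: truthful gives €0, deviation gives −€897.3 → loss €897.3.
€2404.3: truthful gives €0, deviation gives −€1081.9 → loss €1081.9.
€5999.7: same outcome either way → loss €0.
€4300.1: truthful gives €0, deviation gives −€2977.7 → loss €2977.7.
Maximum loss: €3111.1.

€3111.1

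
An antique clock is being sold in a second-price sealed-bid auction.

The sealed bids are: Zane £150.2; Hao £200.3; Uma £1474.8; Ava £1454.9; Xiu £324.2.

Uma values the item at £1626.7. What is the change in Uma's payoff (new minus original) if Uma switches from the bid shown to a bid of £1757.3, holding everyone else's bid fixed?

£0

The highest bid among the other bidders is £1454.9; Uma's bid doesn't change that.
Original bid £1474.8: Uma is highest, pays the top rival bid £1454.9; payoff £1626.7 − £1454.9 = £171.8.
Alternative bid £1757.3: Uma is highest, pays the top rival bid £1454.9; payoff £1626.7 − £1454.9 = £171.8.
Change in payoff = £171.8 − (£171.8) = £0.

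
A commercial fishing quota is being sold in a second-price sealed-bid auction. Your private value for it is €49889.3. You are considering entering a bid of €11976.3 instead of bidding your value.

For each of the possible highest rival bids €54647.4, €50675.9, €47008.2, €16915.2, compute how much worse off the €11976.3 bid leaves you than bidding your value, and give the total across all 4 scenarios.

The deviation costs you only when the competing bid falls strictly between €11976.3 and €49889.3; elsewhere both bids give the same outcome.
€54647.4: outcomes coincide → loss €0.
€50675.9: outcomes coincide → loss €0.
€47008.2: truthful payoff €2881.1, deviation payoff €0 → loss €2881.1.
€16915.2: truthful payoff €32974.1, deviation payoff €0 → loss €32974.1.
Total loss = €2881.1 + €32974.1 = €35855.2.

€35855.2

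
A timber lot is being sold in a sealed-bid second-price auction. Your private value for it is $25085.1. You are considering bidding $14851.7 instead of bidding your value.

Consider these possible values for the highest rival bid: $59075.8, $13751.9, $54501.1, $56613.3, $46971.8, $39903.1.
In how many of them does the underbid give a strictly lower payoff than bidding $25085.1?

0

The deviation hurts exactly when the highest competing bid lies strictly between $14851.7 and $25085.1 — underbidding then forfeits a profitable win.
$59075.8: above both → same outcome either way.
$13751.9: below both → same outcome either way.
$54501.1: above both → same outcome either way.
$56613.3: above both → same outcome either way.
$46971.8: above both → same outcome either way.
$39903.1: above both → same outcome either way.
Count: 0.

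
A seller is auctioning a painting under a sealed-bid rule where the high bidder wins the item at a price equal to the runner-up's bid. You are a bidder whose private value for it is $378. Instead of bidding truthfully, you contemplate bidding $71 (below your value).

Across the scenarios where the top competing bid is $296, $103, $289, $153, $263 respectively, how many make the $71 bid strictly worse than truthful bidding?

The deviation hurts exactly when the highest competing bid lies strictly between $71 and $378 — underbidding then forfeits a profitable win.
$296: inside the interval → strictly worse (loss $82).
$103: inside the interval → strictly worse (loss $275).
$289: inside the interval → strictly worse (loss $89).
$153: inside the interval → strictly worse (loss $225).
$263: inside the interval → strictly worse (loss $115).
Count: 5.

5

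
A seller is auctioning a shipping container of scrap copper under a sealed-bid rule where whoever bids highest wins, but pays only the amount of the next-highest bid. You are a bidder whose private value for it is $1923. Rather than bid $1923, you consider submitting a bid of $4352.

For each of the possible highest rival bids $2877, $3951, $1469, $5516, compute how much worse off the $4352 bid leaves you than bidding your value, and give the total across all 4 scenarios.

$2982

The deviation costs you only when the competing bid falls strictly between $1923 and $4352; elsewhere both bids give the same outcome.
$2877: truthful payoff $0, deviation payoff −$954 → loss $954.
$3951: truthful payoff $0, deviation payoff −$2028 → loss $2028.
$1469: outcomes coincide → loss $0.
$5516: outcomes coincide → loss $0.
Total loss = $954 + $2028 = $2982.
Because the price is fixed by the runner-up's bid, deviating from your value can only change a good outcome into a bad one — never the reverse.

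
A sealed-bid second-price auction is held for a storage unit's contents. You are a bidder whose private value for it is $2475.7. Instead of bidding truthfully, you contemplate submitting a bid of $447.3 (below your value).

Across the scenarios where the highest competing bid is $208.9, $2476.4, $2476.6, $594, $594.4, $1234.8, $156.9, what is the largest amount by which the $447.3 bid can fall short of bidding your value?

$208.9: same outcome either way → loss $0.
$2476.4: same outcome either way → loss $0.
$2476.6: same outcome either way → loss $0.
$594: truthful gives $1881.7, deviation gives $0 → loss $1881.7.
$594.4: truthful gives $1881.3, deviation gives $0 → loss $1881.3.
$1234.8: truthful gives $1240.9, deviation gives $0 → loss $1240.9.
$156.9: same outcome either way → loss $0.
Maximum loss: $1881.7.

$1881.7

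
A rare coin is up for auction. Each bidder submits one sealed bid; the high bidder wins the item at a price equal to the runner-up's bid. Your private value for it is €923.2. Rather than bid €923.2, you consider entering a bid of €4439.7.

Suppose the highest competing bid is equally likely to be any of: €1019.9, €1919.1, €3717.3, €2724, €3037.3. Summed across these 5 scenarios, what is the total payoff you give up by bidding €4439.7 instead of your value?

The deviation costs you only when the competing bid falls strictly between €923.2 and €4439.7; elsewhere both bids give the same outcome.
€1019.9: truthful payoff €0, deviation payoff −€96.7 → loss €96.7.
€1919.1: truthful payoff €0, deviation payoff −€995.9 → loss €995.9.
€3717.3: truthful payoff €0, deviation payoff −€2794.1 → loss €2794.1.
€2724: truthful payoff €0, deviation payoff −€1800.8 → loss €1800.8.
€3037.3: truthful payoff €0, deviation payoff −€2114.1 → loss €2114.1.
Total loss = €96.7 + €995.9 + €2794.1 + €1800.8 + €2114.1 = €7801.6.

€7801.6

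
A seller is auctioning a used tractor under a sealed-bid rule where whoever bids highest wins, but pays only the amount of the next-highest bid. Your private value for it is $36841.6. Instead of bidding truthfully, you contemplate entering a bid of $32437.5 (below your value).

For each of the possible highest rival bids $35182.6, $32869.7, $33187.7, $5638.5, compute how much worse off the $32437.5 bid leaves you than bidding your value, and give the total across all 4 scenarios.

$9284.8

The deviation costs you only when the competing bid falls strictly between $32437.5 and $36841.6; elsewhere both bids give the same outcome.
$35182.6: truthful payoff $1659, deviation payoff $0 → loss $1659.
$32869.7: truthful payoff $3971.9, deviation payoff $0 → loss $3971.9.
$33187.7: truthful payoff $3653.9, deviation payoff $0 → loss $3653.9.
$5638.5: outcomes coincide → loss $0.
Total loss = $1659 + $3971.9 + $3653.9 = $9284.8.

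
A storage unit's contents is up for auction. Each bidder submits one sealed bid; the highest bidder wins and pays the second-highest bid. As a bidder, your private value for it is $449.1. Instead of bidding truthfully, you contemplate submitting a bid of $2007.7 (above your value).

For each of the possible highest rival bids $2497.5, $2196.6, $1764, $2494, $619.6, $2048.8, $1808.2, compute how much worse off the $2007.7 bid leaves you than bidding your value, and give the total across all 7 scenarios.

The deviation costs you only when the competing bid falls strictly between $449.1 and $2007.7; elsewhere both bids give the same outcome.
$2497.5: outcomes coincide → loss $0.
$2196.6: outcomes coincide → loss $0.
$1764: truthful payoff $0, deviation payoff −$1314.9 → loss $1314.9.
$2494: outcomes coincide → loss $0.
$619.6: truthful payoff $0, deviation payoff −$170.5 → loss $170.5.
$2048.8: outcomes coincide → loss $0.
$1808.2: truthful payoff $0, deviation payoff −$1359.1 → loss $1359.1.
Total loss = $1314.9 + $170.5 + $1359.1 = $2844.5.
Truthful bidding weakly dominates here: raising your bid can only win items priced above your value, and lowering it can only forfeit items priced below.

$2844.5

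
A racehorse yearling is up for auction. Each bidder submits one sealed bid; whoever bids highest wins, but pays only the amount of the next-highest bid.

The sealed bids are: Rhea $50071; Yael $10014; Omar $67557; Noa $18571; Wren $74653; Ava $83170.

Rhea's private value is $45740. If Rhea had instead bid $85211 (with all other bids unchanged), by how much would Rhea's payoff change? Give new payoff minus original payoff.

The highest bid among the other bidders is $83170; Rhea's bid doesn't change that.
Original bid $50071: Rhea is not highest (top rival bid is $83170); payoff $0.
Alternative bid $85211: Rhea is highest, pays the top rival bid $83170; payoff $45740 − $83170 = −$37430.
Change in payoff = −$37430 − ($0) = −$37430.

−$37430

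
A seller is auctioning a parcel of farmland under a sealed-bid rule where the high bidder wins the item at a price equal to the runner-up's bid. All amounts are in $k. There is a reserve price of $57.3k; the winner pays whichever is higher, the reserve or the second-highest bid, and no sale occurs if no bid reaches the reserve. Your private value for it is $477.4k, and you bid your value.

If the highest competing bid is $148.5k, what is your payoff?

Your bid $477.4k is the highest and exceeds the reserve.
Price = max(second-highest bid, reserve) = max($148.5k, $57.3k) = $148.5k.
Payoff = $477.4k − $148.5k = $328.9k.

$328.9k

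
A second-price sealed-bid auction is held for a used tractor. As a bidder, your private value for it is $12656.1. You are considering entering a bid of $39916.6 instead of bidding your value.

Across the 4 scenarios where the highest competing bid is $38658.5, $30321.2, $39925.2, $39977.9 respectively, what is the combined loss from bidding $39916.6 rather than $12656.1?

The deviation costs you only when the competing bid falls strictly between $12656.1 and $39916.6; elsewhere both bids give the same outcome.
$38658.5: truthful payoff $0, deviation payoff −$26002.4 → loss $26002.4.
$30321.2: truthful payoff $0, deviation payoff −$17665.1 → loss $17665.1.
$39925.2: outcomes coincide → loss $0.
$39977.9: outcomes coincide → loss $0.
Total loss = $26002.4 + $17665.1 = $43667.5.
Truthful bidding weakly dominates here: raising your bid can only win items priced above your value, and lowering it can only forfeit items priced below.

$43667.5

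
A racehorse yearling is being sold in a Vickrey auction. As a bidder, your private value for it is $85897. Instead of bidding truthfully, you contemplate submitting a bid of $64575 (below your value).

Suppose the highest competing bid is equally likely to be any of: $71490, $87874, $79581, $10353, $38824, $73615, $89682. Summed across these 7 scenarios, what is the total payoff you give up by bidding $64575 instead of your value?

The deviation costs you only when the competing bid falls strictly between $64575 and $85897; elsewhere both bids give the same outcome.
$71490: truthful payoff $14407, deviation payoff $0 → loss $14407.
$87874: outcomes coincide → loss $0.
$79581: truthful payoff $6316, deviation payoff $0 → loss $6316.
$10353: outcomes coincide → loss $0.
$38824: outcomes coincide → loss $0.
$73615: truthful payoff $12282, deviation payoff $0 → loss $12282.
$89682: outcomes coincide → loss $0.
Total loss = $14407 + $6316 + $12282 = $33005.
In a second-price auction your bid sets only whether you win, not what you pay, so bidding your true value is weakly dominant.

$33005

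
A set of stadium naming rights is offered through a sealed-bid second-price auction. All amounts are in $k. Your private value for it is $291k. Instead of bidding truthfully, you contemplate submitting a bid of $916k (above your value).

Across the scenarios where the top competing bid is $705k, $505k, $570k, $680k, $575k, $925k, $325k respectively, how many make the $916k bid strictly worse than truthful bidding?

6

The deviation hurts exactly when the highest competing bid lies strictly between $291k and $916k — overbidding then wins at a price above your value.
$705k: inside the interval → strictly worse (loss $414k).
$505k: inside the interval → strictly worse (loss $214k).
$570k: inside the interval → strictly worse (loss $279k).
$680k: inside the interval → strictly worse (loss $389k).
$575k: inside the interval → strictly worse (loss $284k).
$925k: above both → same outcome either way.
$325k: inside the interval → strictly worse (loss $34k).
Count: 6.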